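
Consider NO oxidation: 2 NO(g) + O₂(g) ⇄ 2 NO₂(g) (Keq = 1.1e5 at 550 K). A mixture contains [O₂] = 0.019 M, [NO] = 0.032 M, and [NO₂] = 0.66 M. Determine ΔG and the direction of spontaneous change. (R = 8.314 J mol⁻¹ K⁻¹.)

Q = [NO₂]² / ([NO]²·[O₂]) = (0.66)² / ((0.032)²·(0.019)) = 22400
ΔG = RT ln(Q/Keq) = (8.314 J mol⁻¹ K⁻¹)(550 K) × ln(22400/1.1e5)
   = (4.573 kJ/mol)(-1.591) = -7.28 kJ/mol
ΔG < 0, so the forward reaction is spontaneous (proceeds forward).

ΔG = -7.28 kJ/mol; the forward reaction is spontaneous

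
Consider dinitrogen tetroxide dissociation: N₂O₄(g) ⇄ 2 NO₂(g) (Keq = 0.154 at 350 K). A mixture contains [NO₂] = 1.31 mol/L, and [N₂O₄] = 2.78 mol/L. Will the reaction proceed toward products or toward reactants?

toward reactants

Q = [NO₂]² / [N₂O₄] = (1.31)² / (2.78) = 0.617
Q = 0.617 > Keq = 0.154, so the reverse reaction proceeds.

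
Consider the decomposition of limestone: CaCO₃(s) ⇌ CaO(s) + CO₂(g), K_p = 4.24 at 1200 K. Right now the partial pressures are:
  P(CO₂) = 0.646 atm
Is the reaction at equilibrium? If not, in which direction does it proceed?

(CaCO₃, CaO are pure solids — omitted from Q_p.)
Q_p = P(CO₂) = 0.646
Q_p = 0.646 < K_p = 4.24, so the forward reaction proceeds.

in the forward direction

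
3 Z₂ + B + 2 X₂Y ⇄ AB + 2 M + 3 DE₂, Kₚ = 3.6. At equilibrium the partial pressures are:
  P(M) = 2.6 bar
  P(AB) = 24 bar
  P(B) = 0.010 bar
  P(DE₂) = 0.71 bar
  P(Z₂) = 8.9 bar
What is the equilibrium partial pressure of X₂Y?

P(X₂Y) = 1.5 bar

At equilibrium, Kₚ = P(AB)·P(M)²·P(DE₂)³ / (P(Z₂)³·P(B)·P(X₂Y)²) = 3.6.
(24)·(2.6)²·(0.71)³ / ((8.9)³·(0.010)·(P(X₂Y))²) = 3.6
P(X₂Y)² = 2.29 ⇒ P(X₂Y) = 1.5 bar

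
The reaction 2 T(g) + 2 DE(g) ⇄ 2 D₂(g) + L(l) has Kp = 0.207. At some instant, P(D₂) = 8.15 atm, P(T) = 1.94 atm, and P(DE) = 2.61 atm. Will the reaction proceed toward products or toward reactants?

toward reactants

(L is a pure liquid — omitted from Qp.)
Qp = P(D₂)² / (P(T)²·P(DE)²) = (8.15)² / ((1.94)²·(2.61)²) = 2.59
Qp = 2.59 > Kp = 0.207, so the reverse reaction proceeds.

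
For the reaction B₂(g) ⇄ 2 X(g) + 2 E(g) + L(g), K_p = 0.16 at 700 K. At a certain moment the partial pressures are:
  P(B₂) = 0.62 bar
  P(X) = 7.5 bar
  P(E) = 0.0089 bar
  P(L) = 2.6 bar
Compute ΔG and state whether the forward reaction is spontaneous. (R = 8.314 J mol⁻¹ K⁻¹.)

Q_p = P(X)²·P(E)²·P(L) / P(B₂) = (7.5)²·(0.0089)²·(2.6) / (0.62) = 0.0187
ΔG = RT ln(Q_p/K_p) = (8.314 J mol⁻¹ K⁻¹)(700 K) × ln(0.0187/0.16)
   = (5.820 kJ/mol)(-2.147) = -12.5 kJ/mol
ΔG < 0, so the forward reaction is spontaneous (proceeds forward).

ΔG = -12.5 kJ/mol; the forward reaction is spontaneous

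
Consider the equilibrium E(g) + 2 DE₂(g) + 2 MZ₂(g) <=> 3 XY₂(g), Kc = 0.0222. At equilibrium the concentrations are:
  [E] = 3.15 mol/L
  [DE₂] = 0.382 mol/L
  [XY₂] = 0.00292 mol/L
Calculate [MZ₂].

[MZ₂] = 0.00156 mol/L

At equilibrium, Kc = [XY₂]³ / ([E]·[DE₂]²·[MZ₂]²) = 0.0222.
(0.00292)³ / ((3.15)·(0.382)²·([MZ₂])²) = 0.0222
[MZ₂]² = 2.44×10⁻⁶ ⇒ [MZ₂] = 0.00156 mol/L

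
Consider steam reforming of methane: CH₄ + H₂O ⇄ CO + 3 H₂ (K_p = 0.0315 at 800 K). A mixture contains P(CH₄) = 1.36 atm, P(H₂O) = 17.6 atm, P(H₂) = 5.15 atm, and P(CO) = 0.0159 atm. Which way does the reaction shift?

Q_p = P(CO)·P(H₂)³ / (P(CH₄)·P(H₂O)) = (0.0159)·(5.15)³ / ((1.36)·(17.6)) = 0.0907
Q_p = 0.0907 > K_p = 0.0315, so the reverse reaction proceeds.

in the reverse direction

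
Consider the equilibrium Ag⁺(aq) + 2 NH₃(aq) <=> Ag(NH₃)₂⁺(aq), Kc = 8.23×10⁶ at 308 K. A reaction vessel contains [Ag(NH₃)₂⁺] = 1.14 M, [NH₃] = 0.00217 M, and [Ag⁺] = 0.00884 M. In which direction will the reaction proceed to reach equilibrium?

to the left

Qc = [Ag(NH₃)₂⁺] / ([Ag⁺]·[NH₃]²) = (1.14) / ((0.00884)·(0.00217)²) = 2.74×10⁷
Qc = 2.74×10⁷ > Kc = 8.23×10⁶, so the reverse reaction proceeds.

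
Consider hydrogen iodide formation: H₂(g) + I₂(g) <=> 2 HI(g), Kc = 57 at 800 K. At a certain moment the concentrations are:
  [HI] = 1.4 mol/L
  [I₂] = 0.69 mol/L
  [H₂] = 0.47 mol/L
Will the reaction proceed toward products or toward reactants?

Qc = [HI]² / ([H₂]·[I₂]) = (1.4)² / ((0.47)·(0.69)) = 6.0
Qc = 6.0 < Kc = 57, so the forward reaction proceeds.

in the forward direction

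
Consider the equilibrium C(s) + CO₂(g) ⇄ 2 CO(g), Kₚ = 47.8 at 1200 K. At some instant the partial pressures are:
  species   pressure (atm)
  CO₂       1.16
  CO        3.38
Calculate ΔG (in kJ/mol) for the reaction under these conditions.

(C is a pure solid — omitted from Qₚ.)
Qₚ = P(CO)² / P(CO₂) = (3.38)² / (1.16) = 9.85
ΔG = RT ln(Qₚ/Kₚ) = (8.314 J mol⁻¹ K⁻¹)(1200 K) × ln(9.85/47.8)
   = (9.977 kJ/mol)(-1.580) = -15.8 kJ/mol
ΔG < 0, so the forward reaction is spontaneous (proceeds forward).

ΔG = -15.8 kJ/mol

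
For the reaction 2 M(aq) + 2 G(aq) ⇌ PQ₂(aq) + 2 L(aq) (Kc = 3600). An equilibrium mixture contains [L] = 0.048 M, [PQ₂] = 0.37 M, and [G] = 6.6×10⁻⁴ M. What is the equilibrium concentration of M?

[M] = 0.74 M

At equilibrium, Kc = [PQ₂]·[L]² / ([M]²·[G]²) = 3600.
(0.37)·(0.048)² / (([M])²·(6.6×10⁻⁴)²) = 3600
[M]² = 0.544 ⇒ [M] = 0.74 M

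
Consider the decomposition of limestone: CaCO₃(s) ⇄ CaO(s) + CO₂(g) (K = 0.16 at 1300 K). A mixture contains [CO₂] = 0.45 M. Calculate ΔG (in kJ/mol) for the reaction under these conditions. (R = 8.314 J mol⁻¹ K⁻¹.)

ΔG = 11.2 kJ/mol

(CaCO₃, CaO are pure solids — omitted from Q.)
Q = [CO₂] = 0.450
ΔG = RT ln(Q/K) = (8.314 J mol⁻¹ K⁻¹)(1300 K) × ln(0.450/0.16)
   = (10.81 kJ/mol)(1.034) = 11.2 kJ/mol
ΔG > 0, so the forward reaction is non-spontaneous (proceeds in reverse).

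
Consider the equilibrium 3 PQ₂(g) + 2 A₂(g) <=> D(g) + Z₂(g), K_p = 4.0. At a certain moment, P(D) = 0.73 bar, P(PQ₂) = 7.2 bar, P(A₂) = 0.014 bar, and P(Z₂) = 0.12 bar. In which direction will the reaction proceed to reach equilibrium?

Q_p = P(D)·P(Z₂) / (P(PQ₂)³·P(A₂)²) = (0.73)·(0.12) / ((7.2)³·(0.014)²) = 1.2
Q_p = 1.2 < K_p = 4.0, so the forward reaction proceeds.

toward products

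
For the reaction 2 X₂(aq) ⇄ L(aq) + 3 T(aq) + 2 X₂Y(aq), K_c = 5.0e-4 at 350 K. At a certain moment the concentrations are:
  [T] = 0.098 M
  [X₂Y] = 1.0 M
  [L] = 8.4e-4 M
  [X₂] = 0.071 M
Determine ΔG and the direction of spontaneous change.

ΔG = -3.37 kJ/mol; the forward reaction is spontaneous

Q_c = [L]·[T]³·[X₂Y]² / [X₂]² = (8.4e-4)·(0.098)³·(1.0)² / (0.071)² = 1.57e-4
ΔG = RT ln(Q_c/K_c) = (8.314 J mol⁻¹ K⁻¹)(350 K) × ln(1.57e-4/5.0e-4)
   = (2.910 kJ/mol)(-1.158) = -3.37 kJ/mol
ΔG < 0, so the forward reaction is spontaneous (proceeds forward).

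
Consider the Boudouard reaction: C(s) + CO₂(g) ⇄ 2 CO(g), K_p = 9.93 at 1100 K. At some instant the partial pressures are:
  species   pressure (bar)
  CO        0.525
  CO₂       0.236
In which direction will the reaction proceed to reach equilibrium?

forward (toward products)

(C is a pure solid — omitted from Q_p.)
Q_p = P(CO)² / P(CO₂) = (0.525)² / (0.236) = 1.17
Q_p = 1.17 < K_p = 9.93, so the forward reaction proceeds.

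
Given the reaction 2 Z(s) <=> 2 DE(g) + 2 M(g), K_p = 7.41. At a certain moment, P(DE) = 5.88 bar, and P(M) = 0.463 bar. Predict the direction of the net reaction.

(Z is a pure solid — omitted from Q_p.)
Q_p = P(DE)²·P(M)² = (5.88)²·(0.463)² = 7.41
Q_p = 7.41 = K_p, so the system is already at equilibrium.

no net change (already at equilibrium)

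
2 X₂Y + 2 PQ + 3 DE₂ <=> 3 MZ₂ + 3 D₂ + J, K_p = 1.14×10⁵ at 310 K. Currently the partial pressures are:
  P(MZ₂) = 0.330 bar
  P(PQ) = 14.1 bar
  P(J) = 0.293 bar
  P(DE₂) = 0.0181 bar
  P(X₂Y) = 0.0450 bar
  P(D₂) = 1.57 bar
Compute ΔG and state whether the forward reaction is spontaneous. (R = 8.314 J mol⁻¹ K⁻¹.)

Q_p = P(MZ₂)³·P(D₂)³·P(J) / (P(X₂Y)²·P(PQ)²·P(DE₂)³) = (0.330)³·(1.57)³·(0.293) / ((0.0450)²·(14.1)²·(0.0181)³) = 17100
ΔG = RT ln(Q_p/K_p) = (8.314 J mol⁻¹ K⁻¹)(310 K) × ln(17100/1.14×10⁵)
   = (2.577 kJ/mol)(-1.897) = -4.89 kJ/mol
ΔG < 0, so the forward reaction is spontaneous (proceeds forward).

ΔG = -4.89 kJ/mol; the forward reaction is spontaneous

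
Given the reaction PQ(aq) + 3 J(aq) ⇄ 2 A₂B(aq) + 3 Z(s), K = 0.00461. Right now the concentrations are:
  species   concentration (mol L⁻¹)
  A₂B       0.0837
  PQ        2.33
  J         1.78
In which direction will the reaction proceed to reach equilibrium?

(Z is a pure solid — omitted from Q.)
Q = [A₂B]² / ([PQ]·[J]³) = (0.0837)² / ((2.33)·(1.78)³) = 5.33×10⁻⁴
Q = 5.33×10⁻⁴ < K = 0.00461, so the forward reaction proceeds.

to the right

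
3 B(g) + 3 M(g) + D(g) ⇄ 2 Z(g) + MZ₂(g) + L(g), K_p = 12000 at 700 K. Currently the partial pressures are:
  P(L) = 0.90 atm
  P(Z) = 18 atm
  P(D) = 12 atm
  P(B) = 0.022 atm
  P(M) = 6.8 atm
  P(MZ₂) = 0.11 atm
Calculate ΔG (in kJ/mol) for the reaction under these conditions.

Q_p = P(Z)²·P(MZ₂)·P(L) / (P(B)³·P(M)³·P(D)) = (18)²·(0.11)·(0.90) / ((0.022)³·(6.8)³·(12)) = 798
ΔG = RT ln(Q_p/K_p) = (8.314 J mol⁻¹ K⁻¹)(700 K) × ln(798/12000)
   = (5.820 kJ/mol)(-2.711) = -15.8 kJ/mol
ΔG < 0, so the forward reaction is spontaneous (proceeds forward).

ΔG = -15.8 kJ/mol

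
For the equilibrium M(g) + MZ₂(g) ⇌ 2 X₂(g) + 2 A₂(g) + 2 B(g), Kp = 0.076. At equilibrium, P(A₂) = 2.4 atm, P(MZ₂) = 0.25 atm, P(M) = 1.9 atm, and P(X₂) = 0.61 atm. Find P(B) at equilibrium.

P(B) = 0.13 atm

At equilibrium, Kp = P(X₂)²·P(A₂)²·P(B)² / (P(M)·P(MZ₂)) = 0.076.
(0.61)²·(2.4)²·(P(B))² / ((1.9)·(0.25)) = 0.076
P(B)² = 0.0168 ⇒ P(B) = 0.13 atm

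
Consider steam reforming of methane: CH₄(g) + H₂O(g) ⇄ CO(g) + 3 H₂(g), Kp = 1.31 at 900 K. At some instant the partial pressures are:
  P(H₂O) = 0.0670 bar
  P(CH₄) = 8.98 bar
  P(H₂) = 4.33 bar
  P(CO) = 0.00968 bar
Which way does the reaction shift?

Qp = P(CO)·P(H₂)³ / (P(CH₄)·P(H₂O)) = (0.00968)·(4.33)³ / ((8.98)·(0.0670)) = 1.31
Qp = 1.31 = Kp, so the system is already at equilibrium.

at equilibrium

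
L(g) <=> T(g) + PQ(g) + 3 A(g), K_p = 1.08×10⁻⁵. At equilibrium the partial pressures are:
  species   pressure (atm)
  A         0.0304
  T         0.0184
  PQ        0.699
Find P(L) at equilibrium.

At equilibrium, K_p = P(T)·P(PQ)·P(A)³ / P(L) = 1.08×10⁻⁵.
(0.0184)·(0.699)·(0.0304)³ / (P(L)) = 1.08×10⁻⁵
P(L) = 0.0335 atm

P(L) = 0.0335 atm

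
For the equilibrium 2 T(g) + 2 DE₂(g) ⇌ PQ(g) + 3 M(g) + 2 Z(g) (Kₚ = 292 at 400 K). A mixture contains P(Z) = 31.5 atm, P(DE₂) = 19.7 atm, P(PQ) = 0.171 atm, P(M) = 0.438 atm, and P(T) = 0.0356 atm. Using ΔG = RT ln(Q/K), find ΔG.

ΔG = -7.68 kJ/mol

Qₚ = P(PQ)·P(M)³·P(Z)² / (P(T)²·P(DE₂)²) = (0.171)·(0.438)³·(31.5)² / ((0.0356)²·(19.7)²) = 29.0
ΔG = RT ln(Qₚ/Kₚ) = (8.314 J mol⁻¹ K⁻¹)(400 K) × ln(29.0/292)
   = (3.326 kJ/mol)(-2.309) = -7.68 kJ/mol
ΔG < 0, so the forward reaction is spontaneous (proceeds forward).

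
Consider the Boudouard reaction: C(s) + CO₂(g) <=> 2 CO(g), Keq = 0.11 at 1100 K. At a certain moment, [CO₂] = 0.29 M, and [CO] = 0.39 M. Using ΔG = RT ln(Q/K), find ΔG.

ΔG = 14.3 kJ/mol

(C is a pure solid — omitted from Q.)
Q = [CO]² / [CO₂] = (0.39)² / (0.29) = 0.524
ΔG = RT ln(Q/Keq) = (8.314 J mol⁻¹ K⁻¹)(1100 K) × ln(0.524/0.11)
   = (9.145 kJ/mol)(1.561) = 14.3 kJ/mol
ΔG > 0, so the forward reaction is non-spontaneous (proceeds in reverse).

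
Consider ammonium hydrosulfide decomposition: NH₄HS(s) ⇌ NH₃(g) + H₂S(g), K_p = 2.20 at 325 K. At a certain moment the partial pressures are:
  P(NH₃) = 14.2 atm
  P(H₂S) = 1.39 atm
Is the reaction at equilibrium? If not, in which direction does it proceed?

(NH₄HS is a pure solid — omitted from Q_p.)
Q_p = P(NH₃)·P(H₂S) = (14.2)·(1.39) = 19.7
Q_p = 19.7 > K_p = 2.20, so the reverse reaction proceeds.

reverse (toward reactants)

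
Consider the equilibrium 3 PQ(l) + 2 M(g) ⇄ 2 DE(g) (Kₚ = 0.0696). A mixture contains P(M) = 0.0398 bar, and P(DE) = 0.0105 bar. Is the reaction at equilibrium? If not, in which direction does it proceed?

(PQ is a pure liquid — omitted from Qₚ.)
Qₚ = P(DE)² / P(M)² = (0.0105)² / (0.0398)² = 0.0696
Qₚ = 0.0696 = Kₚ, so the system is already at equilibrium.

neither direction; the system is at equilibrium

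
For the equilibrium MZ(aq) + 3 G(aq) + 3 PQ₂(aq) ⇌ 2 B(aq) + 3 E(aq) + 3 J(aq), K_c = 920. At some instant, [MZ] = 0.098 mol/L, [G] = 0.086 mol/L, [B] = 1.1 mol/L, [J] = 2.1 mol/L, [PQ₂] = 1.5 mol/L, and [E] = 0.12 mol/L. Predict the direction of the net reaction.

Q_c = [B]²·[E]³·[J]³ / ([MZ]·[G]³·[PQ₂]³) = (1.1)²·(0.12)³·(2.1)³ / ((0.098)·(0.086)³·(1.5)³) = 92
Q_c = 92 < K_c = 920, so the forward reaction proceeds.

in the forward direction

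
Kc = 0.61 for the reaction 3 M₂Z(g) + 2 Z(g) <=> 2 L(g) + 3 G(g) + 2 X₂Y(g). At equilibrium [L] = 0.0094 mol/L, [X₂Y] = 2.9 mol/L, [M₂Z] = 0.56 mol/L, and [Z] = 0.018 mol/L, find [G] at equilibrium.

[G] = 0.36 mol/L

At equilibrium, Kc = [L]²·[G]³·[X₂Y]² / ([M₂Z]³·[Z]²) = 0.61.
(0.0094)²·([G])³·(2.9)² / ((0.56)³·(0.018)²) = 0.61
[G]³ = 0.0467 ⇒ [G] = 0.36 mol/L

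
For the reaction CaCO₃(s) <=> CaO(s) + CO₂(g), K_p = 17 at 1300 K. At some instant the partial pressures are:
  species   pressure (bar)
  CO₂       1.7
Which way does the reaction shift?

(CaCO₃, CaO are pure solids — omitted from Q_p.)
Q_p = P(CO₂) = 1.7
Q_p = 1.7 < K_p = 17, so the forward reaction proceeds.

forward (toward products)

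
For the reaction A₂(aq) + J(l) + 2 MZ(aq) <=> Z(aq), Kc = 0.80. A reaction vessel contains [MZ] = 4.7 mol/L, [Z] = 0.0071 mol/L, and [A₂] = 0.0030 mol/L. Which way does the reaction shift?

(J is a pure liquid — omitted from Qc.)
Qc = [Z] / ([A₂]·[MZ]²) = (0.0071) / ((0.0030)·(4.7)²) = 0.11
Qc = 0.11 < Kc = 0.80, so the forward reaction proceeds.

forward (toward products)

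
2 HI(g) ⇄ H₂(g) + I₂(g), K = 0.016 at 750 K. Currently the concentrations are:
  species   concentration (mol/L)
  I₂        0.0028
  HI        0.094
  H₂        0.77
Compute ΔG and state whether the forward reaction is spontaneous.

ΔG = 17.0 kJ/mol; the forward reaction is non-spontaneous

Q = [H₂]·[I₂] / [HI]² = (0.77)·(0.0028) / (0.094)² = 0.244
ΔG = RT ln(Q/K) = (8.314 J mol⁻¹ K⁻¹)(750 K) × ln(0.244/0.016)
   = (6.236 kJ/mol)(2.725) = 17.0 kJ/mol
ΔG > 0, so the forward reaction is non-spontaneous (proceeds in reverse).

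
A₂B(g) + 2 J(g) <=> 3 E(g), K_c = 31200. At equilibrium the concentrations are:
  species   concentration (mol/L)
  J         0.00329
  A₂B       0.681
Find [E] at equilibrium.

[E] = 0.613 mol/L

At equilibrium, K_c = [E]³ / ([A₂B]·[J]²) = 31200.
([E])³ / ((0.681)·(0.00329)²) = 31200
[E]³ = 0.230 ⇒ [E] = 0.613 mol/L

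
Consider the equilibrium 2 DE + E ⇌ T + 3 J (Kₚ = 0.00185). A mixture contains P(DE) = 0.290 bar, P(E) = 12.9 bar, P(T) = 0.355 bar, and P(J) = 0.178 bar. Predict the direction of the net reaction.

at equilibrium

Qₚ = P(T)·P(J)³ / (P(DE)²·P(E)) = (0.355)·(0.178)³ / ((0.290)²·(12.9)) = 0.00185
Qₚ = 0.00185 = Kₚ, so the system is already at equilibrium.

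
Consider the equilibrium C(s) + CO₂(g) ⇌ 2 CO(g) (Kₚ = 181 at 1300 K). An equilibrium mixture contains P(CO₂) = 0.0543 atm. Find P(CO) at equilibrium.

P(CO) = 3.14 atm

(C is a pure solid — omitted from Kₚ.)
At equilibrium, Kₚ = P(CO)² / P(CO₂) = 181.
(P(CO))² / (0.0543) = 181
P(CO)² = 9.83 ⇒ P(CO) = 3.14 atm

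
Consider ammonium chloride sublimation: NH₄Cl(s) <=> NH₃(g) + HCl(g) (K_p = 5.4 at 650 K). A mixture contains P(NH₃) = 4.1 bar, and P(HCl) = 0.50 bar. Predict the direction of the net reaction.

in the forward direction

(NH₄Cl is a pure solid — omitted from Q_p.)
Q_p = P(NH₃)·P(HCl) = (4.1)·(0.50) = 2.0
Q_p = 2.0 < K_p = 5.4, so the forward reaction proceeds.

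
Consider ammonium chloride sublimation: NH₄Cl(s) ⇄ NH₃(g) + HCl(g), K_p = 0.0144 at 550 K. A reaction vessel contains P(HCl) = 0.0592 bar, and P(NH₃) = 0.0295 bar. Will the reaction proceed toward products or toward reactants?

(NH₄Cl is a pure solid — omitted from Q_p.)
Q_p = P(NH₃)·P(HCl) = (0.0295)·(0.0592) = 0.00175
Q_p = 0.00175 < K_p = 0.0144, so the forward reaction proceeds.

to the right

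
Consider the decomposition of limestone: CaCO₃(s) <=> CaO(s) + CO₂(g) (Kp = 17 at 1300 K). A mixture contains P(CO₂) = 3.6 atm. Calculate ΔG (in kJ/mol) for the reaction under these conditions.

ΔG = -16.8 kJ/mol

(CaCO₃, CaO are pure solids — omitted from Qp.)
Qp = P(CO₂) = 3.60
ΔG = RT ln(Qp/Kp) = (8.314 J mol⁻¹ K⁻¹)(1300 K) × ln(3.60/17)
   = (10.81 kJ/mol)(-1.552) = -16.8 kJ/mol
ΔG < 0, so the forward reaction is spontaneous (proceeds forward).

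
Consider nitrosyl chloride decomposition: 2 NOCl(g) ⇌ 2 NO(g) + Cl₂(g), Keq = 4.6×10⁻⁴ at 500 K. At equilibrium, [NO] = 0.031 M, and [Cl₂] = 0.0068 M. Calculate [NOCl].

[NOCl] = 0.12 M

At equilibrium, Keq = [NO]²·[Cl₂] / [NOCl]² = 4.6×10⁻⁴.
(0.031)²·(0.0068) / ([NOCl])² = 4.6×10⁻⁴
[NOCl]² = 0.0142 ⇒ [NOCl] = 0.12 M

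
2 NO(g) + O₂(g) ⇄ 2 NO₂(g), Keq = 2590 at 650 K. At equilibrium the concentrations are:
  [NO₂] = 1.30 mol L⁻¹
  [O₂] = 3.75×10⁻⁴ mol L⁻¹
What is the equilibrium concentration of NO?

[NO] = 1.32 mol L⁻¹

At equilibrium, Keq = [NO₂]² / ([NO]²·[O₂]) = 2590.
(1.30)² / (([NO])²·(3.75×10⁻⁴)) = 2590
[NO]² = 1.74 ⇒ [NO] = 1.32 mol L⁻¹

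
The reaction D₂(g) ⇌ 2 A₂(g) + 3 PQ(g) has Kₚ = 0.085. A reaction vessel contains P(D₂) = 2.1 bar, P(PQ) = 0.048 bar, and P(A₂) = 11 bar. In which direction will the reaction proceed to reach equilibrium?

Qₚ = P(A₂)²·P(PQ)³ / P(D₂) = (11)²·(0.048)³ / (2.1) = 0.0064
Qₚ = 0.0064 < Kₚ = 0.085, so the forward reaction proceeds.

to the right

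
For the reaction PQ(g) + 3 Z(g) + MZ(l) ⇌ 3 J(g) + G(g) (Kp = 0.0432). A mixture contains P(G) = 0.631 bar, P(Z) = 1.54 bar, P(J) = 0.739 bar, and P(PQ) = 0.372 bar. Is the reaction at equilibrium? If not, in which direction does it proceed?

(MZ is a pure liquid — omitted from Qp.)
Qp = P(J)³·P(G) / (P(PQ)·P(Z)³) = (0.739)³·(0.631) / ((0.372)·(1.54)³) = 0.187
Qp = 0.187 > Kp = 0.0432, so the reverse reaction proceeds.

to the left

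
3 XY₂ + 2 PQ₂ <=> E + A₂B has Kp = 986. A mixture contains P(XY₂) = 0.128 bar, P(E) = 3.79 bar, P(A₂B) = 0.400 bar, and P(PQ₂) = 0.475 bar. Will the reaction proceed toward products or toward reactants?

Qp = P(E)·P(A₂B) / (P(XY₂)³·P(PQ₂)²) = (3.79)·(0.400) / ((0.128)³·(0.475)²) = 3200
Qp = 3200 > Kp = 986, so the reverse reaction proceeds.

to the left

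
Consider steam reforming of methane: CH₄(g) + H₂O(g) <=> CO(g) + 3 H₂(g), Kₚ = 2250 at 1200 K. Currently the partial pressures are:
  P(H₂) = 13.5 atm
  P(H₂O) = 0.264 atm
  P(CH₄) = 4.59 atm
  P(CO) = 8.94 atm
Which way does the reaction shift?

Qₚ = P(CO)·P(H₂)³ / (P(CH₄)·P(H₂O)) = (8.94)·(13.5)³ / ((4.59)·(0.264)) = 18200
Qₚ = 18200 > Kₚ = 2250, so the reverse reaction proceeds.

toward reactants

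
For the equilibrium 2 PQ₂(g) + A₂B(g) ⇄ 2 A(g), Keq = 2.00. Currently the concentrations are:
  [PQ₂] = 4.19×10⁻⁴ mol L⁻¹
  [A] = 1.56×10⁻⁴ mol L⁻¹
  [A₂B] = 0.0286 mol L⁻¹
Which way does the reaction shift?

Q = [A]² / ([PQ₂]²·[A₂B]) = (1.56×10⁻⁴)² / ((4.19×10⁻⁴)²·(0.0286)) = 4.85
Q = 4.85 > Keq = 2.00, so the reverse reaction proceeds.

to the left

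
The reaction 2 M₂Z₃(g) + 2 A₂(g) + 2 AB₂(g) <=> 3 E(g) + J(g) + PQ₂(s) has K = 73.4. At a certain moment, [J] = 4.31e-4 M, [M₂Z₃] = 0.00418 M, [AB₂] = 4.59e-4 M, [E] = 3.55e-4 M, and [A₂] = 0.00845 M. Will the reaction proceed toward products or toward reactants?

(PQ₂ is a pure solid — omitted from Q.)
Q = [E]³·[J] / ([M₂Z₃]²·[A₂]²·[AB₂]²) = (3.55e-4)³·(4.31e-4) / ((0.00418)²·(0.00845)²·(4.59e-4)²) = 73.4
Q = 73.4 = K, so the system is already at equilibrium.

at equilibrium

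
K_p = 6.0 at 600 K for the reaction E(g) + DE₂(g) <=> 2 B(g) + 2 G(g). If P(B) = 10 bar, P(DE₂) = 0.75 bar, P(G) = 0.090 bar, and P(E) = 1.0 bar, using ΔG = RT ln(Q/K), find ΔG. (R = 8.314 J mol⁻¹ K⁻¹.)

ΔG = -8.55 kJ/mol

Q_p = P(B)²·P(G)² / (P(E)·P(DE₂)) = (10)²·(0.090)² / ((1.0)·(0.75)) = 1.08
ΔG = RT ln(Q_p/K_p) = (8.314 J mol⁻¹ K⁻¹)(600 K) × ln(1.08/6.0)
   = (4.988 kJ/mol)(-1.715) = -8.55 kJ/mol
ΔG < 0, so the forward reaction is spontaneous (proceeds forward).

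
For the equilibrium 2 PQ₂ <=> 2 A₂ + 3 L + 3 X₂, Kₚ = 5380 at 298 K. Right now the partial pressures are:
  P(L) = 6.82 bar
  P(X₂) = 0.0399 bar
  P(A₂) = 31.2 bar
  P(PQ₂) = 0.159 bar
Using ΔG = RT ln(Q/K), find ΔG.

ΔG = -4.80 kJ/mol

Qₚ = P(A₂)²·P(L)³·P(X₂)³ / P(PQ₂)² = (31.2)²·(6.82)³·(0.0399)³ / (0.159)² = 776
ΔG = RT ln(Qₚ/Kₚ) = (8.314 J mol⁻¹ K⁻¹)(298 K) × ln(776/5380)
   = (2.478 kJ/mol)(-1.936) = -4.80 kJ/mol
ΔG < 0, so the forward reaction is spontaneous (proceeds forward).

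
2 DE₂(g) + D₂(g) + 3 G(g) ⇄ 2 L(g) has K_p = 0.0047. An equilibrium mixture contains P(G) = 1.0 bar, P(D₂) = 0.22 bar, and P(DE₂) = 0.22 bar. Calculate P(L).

At equilibrium, K_p = P(L)² / (P(DE₂)²·P(D₂)·P(G)³) = 0.0047.
(P(L))² / ((0.22)²·(0.22)·(1.0)³) = 0.0047
P(L)² = 5.00×10⁻⁵ ⇒ P(L) = 0.0071 bar

P(L) = 0.0071 bar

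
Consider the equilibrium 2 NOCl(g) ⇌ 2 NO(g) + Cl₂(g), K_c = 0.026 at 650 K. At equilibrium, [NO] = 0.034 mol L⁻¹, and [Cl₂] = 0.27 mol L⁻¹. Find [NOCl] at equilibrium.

[NOCl] = 0.11 mol L⁻¹

At equilibrium, K_c = [NO]²·[Cl₂] / [NOCl]² = 0.026.
(0.034)²·(0.27) / ([NOCl])² = 0.026
[NOCl]² = 0.0120 ⇒ [NOCl] = 0.11 mol L⁻¹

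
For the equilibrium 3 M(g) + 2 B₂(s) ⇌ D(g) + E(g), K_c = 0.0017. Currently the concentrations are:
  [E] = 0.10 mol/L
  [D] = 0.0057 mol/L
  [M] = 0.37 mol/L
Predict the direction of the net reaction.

(B₂ is a pure solid — omitted from Q_c.)
Q_c = [D]·[E] / [M]³ = (0.0057)·(0.10) / (0.37)³ = 0.011
Q_c = 0.011 > K_c = 0.0017, so the reverse reaction proceeds.

in the reverse direction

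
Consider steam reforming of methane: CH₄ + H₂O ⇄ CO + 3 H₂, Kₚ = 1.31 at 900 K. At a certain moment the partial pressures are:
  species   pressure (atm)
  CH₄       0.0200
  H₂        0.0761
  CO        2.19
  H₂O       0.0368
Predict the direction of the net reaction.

no net change (already at equilibrium)

Qₚ = P(CO)·P(H₂)³ / (P(CH₄)·P(H₂O)) = (2.19)·(0.0761)³ / ((0.0200)·(0.0368)) = 1.31
Qₚ = 1.31 = Kₚ, so the system is already at equilibrium.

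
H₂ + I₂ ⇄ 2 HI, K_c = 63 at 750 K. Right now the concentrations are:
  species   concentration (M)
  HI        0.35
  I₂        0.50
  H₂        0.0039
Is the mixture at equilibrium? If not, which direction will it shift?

yes, at equilibrium

Q_c = [HI]² / ([H₂]·[I₂]) = (0.35)² / ((0.0039)·(0.50)) = 63
Q_c = 63 = K_c; the system is at equilibrium.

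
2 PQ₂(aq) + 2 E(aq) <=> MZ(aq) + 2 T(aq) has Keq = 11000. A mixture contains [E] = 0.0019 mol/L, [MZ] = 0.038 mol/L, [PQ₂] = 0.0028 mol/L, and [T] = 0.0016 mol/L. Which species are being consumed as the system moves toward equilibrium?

Q = [MZ]·[T]² / ([PQ₂]²·[E]²) = (0.038)·(0.0016)² / ((0.0028)²·(0.0019)²) = 3400
Q = 3400 < Keq = 11000: net forward reaction.

PQ₂, E (reactants)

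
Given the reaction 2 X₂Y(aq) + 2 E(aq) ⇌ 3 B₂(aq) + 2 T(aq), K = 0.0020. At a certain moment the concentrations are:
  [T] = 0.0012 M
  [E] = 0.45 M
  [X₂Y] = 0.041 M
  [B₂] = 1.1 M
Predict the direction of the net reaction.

toward reactants

Q = [B₂]³·[T]² / ([X₂Y]²·[E]²) = (1.1)³·(0.0012)² / ((0.041)²·(0.45)²) = 0.0056
Q = 0.0056 > K = 0.0020, so the reverse reaction proceeds.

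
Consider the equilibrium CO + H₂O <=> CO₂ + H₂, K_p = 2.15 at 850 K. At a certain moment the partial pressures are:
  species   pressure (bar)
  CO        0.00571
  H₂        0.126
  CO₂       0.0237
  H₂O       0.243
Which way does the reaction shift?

no net change (already at equilibrium)

Q_p = P(CO₂)·P(H₂) / (P(CO)·P(H₂O)) = (0.0237)·(0.126) / ((0.00571)·(0.243)) = 2.15
Q_p = 2.15 = K_p, so the system is already at equilibrium.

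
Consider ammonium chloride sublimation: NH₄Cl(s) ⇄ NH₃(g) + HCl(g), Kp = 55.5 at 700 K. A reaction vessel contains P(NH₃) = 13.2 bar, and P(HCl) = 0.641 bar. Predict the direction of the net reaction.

(NH₄Cl is a pure solid — omitted from Qp.)
Qp = P(NH₃)·P(HCl) = (13.2)·(0.641) = 8.46
Qp = 8.46 < Kp = 55.5, so the forward reaction proceeds.

toward products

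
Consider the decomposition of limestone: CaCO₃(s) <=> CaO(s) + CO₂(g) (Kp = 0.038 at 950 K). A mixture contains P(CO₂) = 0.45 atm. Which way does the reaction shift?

(CaCO₃, CaO are pure solids — omitted from Qp.)
Qp = P(CO₂) = 0.45
Qp = 0.45 > Kp = 0.038, so the reverse reaction proceeds.

in the reverse direction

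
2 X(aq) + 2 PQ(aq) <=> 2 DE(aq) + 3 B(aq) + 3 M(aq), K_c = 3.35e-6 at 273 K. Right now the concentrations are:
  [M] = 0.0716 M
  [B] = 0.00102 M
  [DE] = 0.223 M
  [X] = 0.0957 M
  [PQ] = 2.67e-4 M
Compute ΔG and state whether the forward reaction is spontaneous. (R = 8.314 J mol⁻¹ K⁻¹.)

ΔG = 4.95 kJ/mol; the forward reaction is non-spontaneous

Q_c = [DE]²·[B]³·[M]³ / ([X]²·[PQ]²) = (0.223)²·(0.00102)³·(0.0716)³ / ((0.0957)²·(2.67e-4)²) = 2.97e-5
ΔG = RT ln(Q_c/K_c) = (8.314 J mol⁻¹ K⁻¹)(273 K) × ln(2.97e-5/3.35e-6)
   = (2.270 kJ/mol)(2.182) = 4.95 kJ/mol
ΔG > 0, so the forward reaction is non-spontaneous (proceeds in reverse).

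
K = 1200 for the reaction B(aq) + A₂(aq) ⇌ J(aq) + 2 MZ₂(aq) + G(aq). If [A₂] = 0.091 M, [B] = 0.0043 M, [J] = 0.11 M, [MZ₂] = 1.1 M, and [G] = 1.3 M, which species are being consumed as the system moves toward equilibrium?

B, A₂ (reactants)

Q = [J]·[MZ₂]²·[G] / ([B]·[A₂]) = (0.11)·(1.1)²·(1.3) / ((0.0043)·(0.091)) = 440
Q = 440 < K = 1200: net forward reaction.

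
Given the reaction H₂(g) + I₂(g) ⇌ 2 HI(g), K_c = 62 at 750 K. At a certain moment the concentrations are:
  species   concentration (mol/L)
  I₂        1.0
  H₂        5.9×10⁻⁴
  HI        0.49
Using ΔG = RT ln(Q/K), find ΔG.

Q_c = [HI]² / ([H₂]·[I₂]) = (0.49)² / ((5.9×10⁻⁴)·(1.0)) = 407
ΔG = RT ln(Q_c/K_c) = (8.314 J mol⁻¹ K⁻¹)(750 K) × ln(407/62)
   = (6.236 kJ/mol)(1.882) = 11.7 kJ/mol
ΔG > 0, so the forward reaction is non-spontaneous (proceeds in reverse).

ΔG = 11.7 kJ/mol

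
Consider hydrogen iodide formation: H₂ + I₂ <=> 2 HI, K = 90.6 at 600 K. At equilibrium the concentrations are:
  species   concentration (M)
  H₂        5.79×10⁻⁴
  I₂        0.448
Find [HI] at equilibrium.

[HI] = 0.153 M

At equilibrium, K = [HI]² / ([H₂]·[I₂]) = 90.6.
([HI])² / ((5.79×10⁻⁴)·(0.448)) = 90.6
[HI]² = 0.0235 ⇒ [HI] = 0.153 M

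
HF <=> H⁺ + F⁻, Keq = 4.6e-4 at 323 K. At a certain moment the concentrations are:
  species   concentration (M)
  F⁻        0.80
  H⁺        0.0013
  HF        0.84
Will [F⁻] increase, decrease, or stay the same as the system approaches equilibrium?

decrease

Q = [H⁺]·[F⁻] / [HF] = (0.0013)·(0.80) / (0.84) = 0.0012
Q = 0.0012 > Keq = 4.6e-4: net reverse reaction.
F⁻ is a product, so it decreases.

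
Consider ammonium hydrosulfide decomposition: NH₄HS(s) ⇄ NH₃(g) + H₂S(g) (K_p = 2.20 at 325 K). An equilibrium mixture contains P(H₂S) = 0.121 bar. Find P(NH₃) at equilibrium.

(NH₄HS is a pure solid — omitted from K_p.)
At equilibrium, K_p = P(NH₃)·P(H₂S) = 2.20.
(P(NH₃))·(0.121) = 2.20
P(NH₃) = 18.2 bar

P(NH₃) = 18.2 bar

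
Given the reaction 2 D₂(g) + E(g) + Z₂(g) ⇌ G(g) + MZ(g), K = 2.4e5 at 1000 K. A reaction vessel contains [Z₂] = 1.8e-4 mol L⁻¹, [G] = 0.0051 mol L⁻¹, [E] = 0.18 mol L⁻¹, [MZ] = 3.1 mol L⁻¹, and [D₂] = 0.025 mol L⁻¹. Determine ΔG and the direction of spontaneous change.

Q = [G]·[MZ] / ([D₂]²·[E]·[Z₂]) = (0.0051)·(3.1) / ((0.025)²·(0.18)·(1.8e-4)) = 7.81e5
ΔG = RT ln(Q/K) = (8.314 J mol⁻¹ K⁻¹)(1000 K) × ln(7.81e5/2.4e5)
   = (8.314 kJ/mol)(1.180) = 9.81 kJ/mol
ΔG > 0, so the forward reaction is non-spontaneous (proceeds in reverse).

ΔG = 9.81 kJ/mol; the forward reaction is non-spontaneous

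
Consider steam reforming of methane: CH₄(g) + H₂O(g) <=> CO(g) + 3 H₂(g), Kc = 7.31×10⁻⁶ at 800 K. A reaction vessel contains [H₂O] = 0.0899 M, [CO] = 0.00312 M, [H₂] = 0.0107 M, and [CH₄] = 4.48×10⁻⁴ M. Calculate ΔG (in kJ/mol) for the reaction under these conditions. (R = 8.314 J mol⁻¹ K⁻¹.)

Qc = [CO]·[H₂]³ / ([CH₄]·[H₂O]) = (0.00312)·(0.0107)³ / ((4.48×10⁻⁴)·(0.0899)) = 9.49×10⁻⁵
ΔG = RT ln(Qc/Kc) = (8.314 J mol⁻¹ K⁻¹)(800 K) × ln(9.49×10⁻⁵/7.31×10⁻⁶)
   = (6.651 kJ/mol)(2.564) = 17.1 kJ/mol
ΔG > 0, so the forward reaction is non-spontaneous (proceeds in reverse).

ΔG = 17.1 kJ/mol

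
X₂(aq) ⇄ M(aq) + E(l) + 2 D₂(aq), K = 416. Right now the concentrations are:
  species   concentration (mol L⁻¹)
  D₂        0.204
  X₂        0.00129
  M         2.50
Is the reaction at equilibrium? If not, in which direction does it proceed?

to the right

(E is a pure liquid — omitted from Q.)
Q = [M]·[D₂]² / [X₂] = (2.50)·(0.204)² / (0.00129) = 80.7
Q = 80.7 < K = 416, so the forward reaction proceeds.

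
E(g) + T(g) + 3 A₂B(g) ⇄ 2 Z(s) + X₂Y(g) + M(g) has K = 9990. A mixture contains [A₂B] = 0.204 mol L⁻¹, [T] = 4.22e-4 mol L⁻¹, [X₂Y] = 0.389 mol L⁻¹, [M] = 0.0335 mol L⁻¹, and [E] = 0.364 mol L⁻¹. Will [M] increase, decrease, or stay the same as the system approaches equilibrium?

stay the same

(Z is a pure solid — omitted from Q.)
Q = [X₂Y]·[M] / ([E]·[T]·[A₂B]³) = (0.389)·(0.0335) / ((0.364)·(4.22e-4)·(0.204)³) = 9990
Q = 9990 = K; the system is at equilibrium.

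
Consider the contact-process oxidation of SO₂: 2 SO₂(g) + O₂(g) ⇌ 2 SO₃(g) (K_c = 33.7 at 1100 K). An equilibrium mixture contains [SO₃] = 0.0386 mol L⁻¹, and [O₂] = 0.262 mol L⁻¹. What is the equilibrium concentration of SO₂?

At equilibrium, K_c = [SO₃]² / ([SO₂]²·[O₂]) = 33.7.
(0.0386)² / (([SO₂])²·(0.262)) = 33.7
[SO₂]² = 1.69×10⁻⁴ ⇒ [SO₂] = 0.0130 mol L⁻¹

[SO₂] = 0.0130 mol L⁻¹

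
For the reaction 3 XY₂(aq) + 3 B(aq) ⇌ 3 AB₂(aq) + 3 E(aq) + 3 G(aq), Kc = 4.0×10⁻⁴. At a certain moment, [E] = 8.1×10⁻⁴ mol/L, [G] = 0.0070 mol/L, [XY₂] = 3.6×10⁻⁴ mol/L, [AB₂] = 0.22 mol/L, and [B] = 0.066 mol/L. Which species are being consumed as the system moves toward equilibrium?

Qc = [AB₂]³·[E]³·[G]³ / ([XY₂]³·[B]³) = (0.22)³·(8.1×10⁻⁴)³·(0.0070)³ / ((3.6×10⁻⁴)³·(0.066)³) = 1.4×10⁻⁴
Qc = 1.4×10⁻⁴ < Kc = 4.0×10⁻⁴: net forward reaction.

XY₂, B (reactants)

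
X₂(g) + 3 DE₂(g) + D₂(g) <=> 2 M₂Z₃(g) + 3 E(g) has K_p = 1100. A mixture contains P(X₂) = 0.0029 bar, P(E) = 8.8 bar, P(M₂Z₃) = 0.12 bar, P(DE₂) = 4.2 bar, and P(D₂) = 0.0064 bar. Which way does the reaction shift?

in the reverse direction

Q_p = P(M₂Z₃)²·P(E)³ / (P(X₂)·P(DE₂)³·P(D₂)) = (0.12)²·(8.8)³ / ((0.0029)·(4.2)³·(0.0064)) = 7100
Q_p = 7100 > K_p = 1100, so the reverse reaction proceeds.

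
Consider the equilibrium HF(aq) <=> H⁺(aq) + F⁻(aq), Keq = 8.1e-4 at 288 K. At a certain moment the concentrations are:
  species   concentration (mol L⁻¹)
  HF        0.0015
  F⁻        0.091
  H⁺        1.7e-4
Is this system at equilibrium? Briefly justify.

Q = [H⁺]·[F⁻] / [HF] = (1.7e-4)·(0.091) / (0.0015) = 0.010
Q = 0.010 > Keq = 8.1e-4: net reverse reaction.

no; Q > K, reaction proceeds in reverse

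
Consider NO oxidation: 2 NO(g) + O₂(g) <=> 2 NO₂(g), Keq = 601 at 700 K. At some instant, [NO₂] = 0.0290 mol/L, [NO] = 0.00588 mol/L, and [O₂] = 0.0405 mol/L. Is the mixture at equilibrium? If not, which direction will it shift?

Q = [NO₂]² / ([NO]²·[O₂]) = (0.0290)² / ((0.00588)²·(0.0405)) = 601
Q = 601 = Keq; the system is at equilibrium.

yes, at equilibrium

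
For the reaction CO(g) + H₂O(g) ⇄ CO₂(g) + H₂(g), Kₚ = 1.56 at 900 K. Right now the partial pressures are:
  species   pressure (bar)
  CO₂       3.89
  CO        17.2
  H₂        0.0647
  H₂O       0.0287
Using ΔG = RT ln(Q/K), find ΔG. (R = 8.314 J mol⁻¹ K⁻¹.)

ΔG = -8.37 kJ/mol

Qₚ = P(CO₂)·P(H₂) / (P(CO)·P(H₂O)) = (3.89)·(0.0647) / ((17.2)·(0.0287)) = 0.510
ΔG = RT ln(Qₚ/Kₚ) = (8.314 J mol⁻¹ K⁻¹)(900 K) × ln(0.510/1.56)
   = (7.483 kJ/mol)(-1.118) = -8.37 kJ/mol
ΔG < 0, so the forward reaction is spontaneous (proceeds forward).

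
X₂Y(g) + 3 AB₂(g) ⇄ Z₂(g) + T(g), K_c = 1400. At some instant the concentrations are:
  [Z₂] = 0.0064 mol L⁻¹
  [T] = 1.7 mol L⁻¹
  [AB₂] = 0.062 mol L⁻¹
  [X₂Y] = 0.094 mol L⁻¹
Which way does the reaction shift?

Q_c = [Z₂]·[T] / ([X₂Y]·[AB₂]³) = (0.0064)·(1.7) / ((0.094)·(0.062)³) = 490
Q_c = 490 < K_c = 1400, so the forward reaction proceeds.

to the right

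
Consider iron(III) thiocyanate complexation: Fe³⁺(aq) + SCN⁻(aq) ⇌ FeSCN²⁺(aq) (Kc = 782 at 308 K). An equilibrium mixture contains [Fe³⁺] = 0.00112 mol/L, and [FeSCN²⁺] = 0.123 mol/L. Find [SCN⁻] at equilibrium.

At equilibrium, Kc = [FeSCN²⁺] / ([Fe³⁺]·[SCN⁻]) = 782.
(0.123) / ((0.00112)·([SCN⁻])) = 782
[SCN⁻] = 0.140 mol/L

[SCN⁻] = 0.140 mol/L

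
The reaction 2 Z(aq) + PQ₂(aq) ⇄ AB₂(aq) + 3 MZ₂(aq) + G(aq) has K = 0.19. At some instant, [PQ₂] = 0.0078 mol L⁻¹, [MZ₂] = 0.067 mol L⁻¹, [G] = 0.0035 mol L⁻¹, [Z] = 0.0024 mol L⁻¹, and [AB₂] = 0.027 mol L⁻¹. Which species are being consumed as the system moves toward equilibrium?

Q = [AB₂]·[MZ₂]³·[G] / ([Z]²·[PQ₂]) = (0.027)·(0.067)³·(0.0035) / ((0.0024)²·(0.0078)) = 0.63
Q = 0.63 > K = 0.19: net reverse reaction.

AB₂, MZ₂, G (products)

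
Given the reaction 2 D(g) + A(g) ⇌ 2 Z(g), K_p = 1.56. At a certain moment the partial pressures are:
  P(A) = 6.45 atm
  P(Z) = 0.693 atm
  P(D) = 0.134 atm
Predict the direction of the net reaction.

toward reactants

Q_p = P(Z)² / (P(D)²·P(A)) = (0.693)² / ((0.134)²·(6.45)) = 4.15
Q_p = 4.15 > K_p = 1.56, so the reverse reaction proceeds.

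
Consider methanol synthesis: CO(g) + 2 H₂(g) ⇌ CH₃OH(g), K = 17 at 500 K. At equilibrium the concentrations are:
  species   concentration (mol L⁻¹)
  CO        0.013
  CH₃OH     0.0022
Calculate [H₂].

[H₂] = 0.10 mol L⁻¹

At equilibrium, K = [CH₃OH] / ([CO]·[H₂]²) = 17.
(0.0022) / ((0.013)·([H₂])²) = 17
[H₂]² = 0.00995 ⇒ [H₂] = 0.10 mol L⁻¹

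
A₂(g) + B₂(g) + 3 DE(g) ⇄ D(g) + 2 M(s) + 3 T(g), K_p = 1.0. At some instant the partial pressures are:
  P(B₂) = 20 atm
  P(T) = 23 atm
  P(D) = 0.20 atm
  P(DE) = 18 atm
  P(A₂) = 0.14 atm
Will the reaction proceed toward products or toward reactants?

in the forward direction

(M is a pure solid — omitted from Q_p.)
Q_p = P(D)·P(T)³ / (P(A₂)·P(B₂)·P(DE)³) = (0.20)·(23)³ / ((0.14)·(20)·(18)³) = 0.15
Q_p = 0.15 < K_p = 1.0, so the forward reaction proceeds.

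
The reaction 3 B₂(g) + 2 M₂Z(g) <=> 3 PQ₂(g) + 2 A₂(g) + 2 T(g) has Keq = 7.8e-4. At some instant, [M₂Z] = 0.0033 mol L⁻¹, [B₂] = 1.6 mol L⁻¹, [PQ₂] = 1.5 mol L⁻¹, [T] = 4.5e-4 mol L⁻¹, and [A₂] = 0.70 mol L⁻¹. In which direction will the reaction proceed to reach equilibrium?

in the reverse direction

Q = [PQ₂]³·[A₂]²·[T]² / ([B₂]³·[M₂Z]²) = (1.5)³·(0.70)²·(4.5e-4)² / ((1.6)³·(0.0033)²) = 0.0075
Q = 0.0075 > Keq = 7.8e-4, so the reverse reaction proceeds.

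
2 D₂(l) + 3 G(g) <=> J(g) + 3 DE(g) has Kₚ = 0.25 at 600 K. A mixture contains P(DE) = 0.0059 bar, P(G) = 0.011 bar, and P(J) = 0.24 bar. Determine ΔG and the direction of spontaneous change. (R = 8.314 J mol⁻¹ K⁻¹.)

ΔG = -9.53 kJ/mol; the forward reaction is spontaneous

(D₂ is a pure liquid — omitted from Qₚ.)
Qₚ = P(J)·P(DE)³ / P(G)³ = (0.24)·(0.0059)³ / (0.011)³ = 0.0370
ΔG = RT ln(Qₚ/Kₚ) = (8.314 J mol⁻¹ K⁻¹)(600 K) × ln(0.0370/0.25)
   = (4.988 kJ/mol)(-1.911) = -9.53 kJ/mol
ΔG < 0, so the forward reaction is spontaneous (proceeds forward).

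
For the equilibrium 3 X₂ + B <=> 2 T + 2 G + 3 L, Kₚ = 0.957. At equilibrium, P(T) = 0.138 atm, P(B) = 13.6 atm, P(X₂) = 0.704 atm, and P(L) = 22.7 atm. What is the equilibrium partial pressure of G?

P(G) = 0.143 atm

At equilibrium, Kₚ = P(T)²·P(G)²·P(L)³ / (P(X₂)³·P(B)) = 0.957.
(0.138)²·(P(G))²·(22.7)³ / ((0.704)³·(13.6)) = 0.957
P(G)² = 0.0204 ⇒ P(G) = 0.143 atm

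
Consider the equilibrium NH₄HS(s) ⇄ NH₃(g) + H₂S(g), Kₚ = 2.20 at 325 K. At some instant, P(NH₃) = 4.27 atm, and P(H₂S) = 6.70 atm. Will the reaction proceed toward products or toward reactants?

(NH₄HS is a pure solid — omitted from Qₚ.)
Qₚ = P(NH₃)·P(H₂S) = (4.27)·(6.70) = 28.6
Qₚ = 28.6 > Kₚ = 2.20, so the reverse reaction proceeds.

to the left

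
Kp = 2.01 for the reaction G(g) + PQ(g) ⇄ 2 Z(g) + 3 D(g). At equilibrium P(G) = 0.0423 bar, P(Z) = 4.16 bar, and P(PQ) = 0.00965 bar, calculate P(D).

At equilibrium, Kp = P(Z)²·P(D)³ / (P(G)·P(PQ)) = 2.01.
(4.16)²·(P(D))³ / ((0.0423)·(0.00965)) = 2.01
P(D)³ = 4.74×10⁻⁵ ⇒ P(D) = 0.0362 bar

P(D) = 0.0362 bar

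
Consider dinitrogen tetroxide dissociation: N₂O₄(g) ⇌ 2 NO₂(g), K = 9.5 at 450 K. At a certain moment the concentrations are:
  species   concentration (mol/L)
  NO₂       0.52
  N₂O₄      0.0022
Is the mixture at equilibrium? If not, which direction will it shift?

no; Q > K, reaction proceeds in reverse

Q = [NO₂]² / [N₂O₄] = (0.52)² / (0.0022) = 120
Q = 120 > K = 9.5: net reverse reaction.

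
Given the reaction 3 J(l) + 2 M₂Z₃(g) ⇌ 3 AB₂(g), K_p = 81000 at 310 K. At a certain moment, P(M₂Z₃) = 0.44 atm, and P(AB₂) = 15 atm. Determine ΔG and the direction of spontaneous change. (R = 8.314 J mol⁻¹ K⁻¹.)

ΔG = -3.96 kJ/mol; the forward reaction is spontaneous

(J is a pure liquid — omitted from Q_p.)
Q_p = P(AB₂)³ / P(M₂Z₃)² = (15)³ / (0.44)² = 17400
ΔG = RT ln(Q_p/K_p) = (8.314 J mol⁻¹ K⁻¹)(310 K) × ln(17400/81000)
   = (2.577 kJ/mol)(-1.538) = -3.96 kJ/mol
ΔG < 0, so the forward reaction is spontaneous (proceeds forward).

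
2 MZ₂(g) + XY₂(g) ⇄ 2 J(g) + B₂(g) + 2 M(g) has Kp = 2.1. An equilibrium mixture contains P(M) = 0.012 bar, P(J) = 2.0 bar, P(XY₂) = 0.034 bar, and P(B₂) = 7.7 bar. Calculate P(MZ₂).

At equilibrium, Kp = P(J)²·P(B₂)·P(M)² / (P(MZ₂)²·P(XY₂)) = 2.1.
(2.0)²·(7.7)·(0.012)² / ((P(MZ₂))²·(0.034)) = 2.1
P(MZ₂)² = 0.0621 ⇒ P(MZ₂) = 0.25 bar

P(MZ₂) = 0.25 bar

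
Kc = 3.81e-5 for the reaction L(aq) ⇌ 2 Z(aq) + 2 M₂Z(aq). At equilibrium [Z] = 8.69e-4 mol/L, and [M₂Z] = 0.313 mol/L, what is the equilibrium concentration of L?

[L] = 0.00194 mol/L

At equilibrium, Kc = [Z]²·[M₂Z]² / [L] = 3.81e-5.
(8.69e-4)²·(0.313)² / ([L]) = 3.81e-5
[L] = 0.00194 mol/L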